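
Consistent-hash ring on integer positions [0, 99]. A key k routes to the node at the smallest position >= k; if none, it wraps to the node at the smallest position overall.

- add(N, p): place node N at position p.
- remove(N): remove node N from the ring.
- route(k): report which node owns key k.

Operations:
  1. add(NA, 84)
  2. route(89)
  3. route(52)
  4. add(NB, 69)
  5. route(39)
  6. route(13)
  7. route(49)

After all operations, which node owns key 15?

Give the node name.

Op 1: add NA@84 -> ring=[84:NA]
Op 2: route key 89: none >= 89, wrap to smallest pos 84 -> NA
Op 3: route key 52: smallest pos >= 52 is 84 -> NA
Op 4: add NB@69 -> ring=[69:NB,84:NA]
Op 5: route key 39: smallest pos >= 39 is 69 -> NB
Op 6: route key 13: smallest pos >= 13 is 69 -> NB
Op 7: route key 49: smallest pos >= 49 is 69 -> NB
Final route key 15: smallest pos >= 15 is 69 -> NB

Answer: NB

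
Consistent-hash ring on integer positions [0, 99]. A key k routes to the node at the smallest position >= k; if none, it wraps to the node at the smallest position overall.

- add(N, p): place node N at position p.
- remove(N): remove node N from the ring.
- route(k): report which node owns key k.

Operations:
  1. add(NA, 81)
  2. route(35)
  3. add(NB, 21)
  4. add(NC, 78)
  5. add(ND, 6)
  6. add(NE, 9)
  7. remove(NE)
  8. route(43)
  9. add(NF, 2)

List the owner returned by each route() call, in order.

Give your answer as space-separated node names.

Answer: NA NC

Derivation:
Op 1: add NA@81 -> ring=[81:NA]
Op 2: route key 35: smallest pos >= 35 is 81 -> NA
Op 3: add NB@21 -> ring=[21:NB,81:NA]
Op 4: add NC@78 -> ring=[21:NB,78:NC,81:NA]
Op 5: add ND@6 -> ring=[6:ND,21:NB,78:NC,81:NA]
Op 6: add NE@9 -> ring=[6:ND,9:NE,21:NB,78:NC,81:NA]
Op 7: remove NE -> ring=[6:ND,21:NB,78:NC,81:NA]
Op 8: route key 43: smallest pos >= 43 is 78 -> NC
Op 9: add NF@2 -> ring=[2:NF,6:ND,21:NB,78:NC,81:NA]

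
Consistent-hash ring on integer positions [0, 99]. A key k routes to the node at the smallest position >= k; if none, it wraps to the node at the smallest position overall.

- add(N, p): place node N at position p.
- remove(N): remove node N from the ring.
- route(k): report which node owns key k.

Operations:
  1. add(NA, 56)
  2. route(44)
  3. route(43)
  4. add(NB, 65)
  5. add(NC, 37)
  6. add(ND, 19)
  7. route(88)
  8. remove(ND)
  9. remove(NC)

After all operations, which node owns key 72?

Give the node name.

Answer: NA

Derivation:
Op 1: add NA@56 -> ring=[56:NA]
Op 2: route key 44: smallest pos >= 44 is 56 -> NA
Op 3: route key 43: smallest pos >= 43 is 56 -> NA
Op 4: add NB@65 -> ring=[56:NA,65:NB]
Op 5: add NC@37 -> ring=[37:NC,56:NA,65:NB]
Op 6: add ND@19 -> ring=[19:ND,37:NC,56:NA,65:NB]
Op 7: route key 88: none >= 88, wrap to smallest pos 19 -> ND
Op 8: remove ND -> ring=[37:NC,56:NA,65:NB]
Op 9: remove NC -> ring=[56:NA,65:NB]
Final route key 72: none >= 72, wrap to smallest pos 56 -> NA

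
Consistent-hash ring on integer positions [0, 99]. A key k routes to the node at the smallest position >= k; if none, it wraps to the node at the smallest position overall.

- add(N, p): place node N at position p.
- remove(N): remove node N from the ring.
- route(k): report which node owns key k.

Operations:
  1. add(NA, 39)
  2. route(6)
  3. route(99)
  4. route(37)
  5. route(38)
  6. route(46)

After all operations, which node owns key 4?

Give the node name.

Answer: NA

Derivation:
Op 1: add NA@39 -> ring=[39:NA]
Op 2: route key 6: smallest pos >= 6 is 39 -> NA
Op 3: route key 99: none >= 99, wrap to smallest pos 39 -> NA
Op 4: route key 37: smallest pos >= 37 is 39 -> NA
Op 5: route key 38: smallest pos >= 38 is 39 -> NA
Op 6: route key 46: none >= 46, wrap to smallest pos 39 -> NA
Final route key 4: smallest pos >= 4 is 39 -> NA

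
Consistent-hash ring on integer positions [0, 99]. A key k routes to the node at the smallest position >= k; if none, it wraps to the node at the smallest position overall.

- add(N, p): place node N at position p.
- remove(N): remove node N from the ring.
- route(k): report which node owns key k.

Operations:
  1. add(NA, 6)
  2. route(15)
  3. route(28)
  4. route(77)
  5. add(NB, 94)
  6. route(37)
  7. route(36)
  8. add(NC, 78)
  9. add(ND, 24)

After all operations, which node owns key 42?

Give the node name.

Op 1: add NA@6 -> ring=[6:NA]
Op 2: route key 15: none >= 15, wrap to smallest pos 6 -> NA
Op 3: route key 28: none >= 28, wrap to smallest pos 6 -> NA
Op 4: route key 77: none >= 77, wrap to smallest pos 6 -> NA
Op 5: add NB@94 -> ring=[6:NA,94:NB]
Op 6: route key 37: smallest pos >= 37 is 94 -> NB
Op 7: route key 36: smallest pos >= 36 is 94 -> NB
Op 8: add NC@78 -> ring=[6:NA,78:NC,94:NB]
Op 9: add ND@24 -> ring=[6:NA,24:ND,78:NC,94:NB]
Final route key 42: smallest pos >= 42 is 78 -> NC

Answer: NC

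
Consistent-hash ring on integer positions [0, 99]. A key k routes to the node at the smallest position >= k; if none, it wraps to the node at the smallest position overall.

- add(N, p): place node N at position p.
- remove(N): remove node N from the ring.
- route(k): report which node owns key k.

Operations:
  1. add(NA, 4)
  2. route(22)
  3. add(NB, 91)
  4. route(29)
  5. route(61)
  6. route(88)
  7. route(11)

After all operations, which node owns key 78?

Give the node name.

Op 1: add NA@4 -> ring=[4:NA]
Op 2: route key 22: none >= 22, wrap to smallest pos 4 -> NA
Op 3: add NB@91 -> ring=[4:NA,91:NB]
Op 4: route key 29: smallest pos >= 29 is 91 -> NB
Op 5: route key 61: smallest pos >= 61 is 91 -> NB
Op 6: route key 88: smallest pos >= 88 is 91 -> NB
Op 7: route key 11: smallest pos >= 11 is 91 -> NB
Final route key 78: smallest pos >= 78 is 91 -> NB

Answer: NB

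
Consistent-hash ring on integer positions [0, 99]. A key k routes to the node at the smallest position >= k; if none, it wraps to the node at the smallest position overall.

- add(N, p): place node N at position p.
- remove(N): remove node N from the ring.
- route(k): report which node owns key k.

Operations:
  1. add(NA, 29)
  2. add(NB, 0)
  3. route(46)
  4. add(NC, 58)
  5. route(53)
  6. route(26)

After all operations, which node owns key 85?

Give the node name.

Answer: NB

Derivation:
Op 1: add NA@29 -> ring=[29:NA]
Op 2: add NB@0 -> ring=[0:NB,29:NA]
Op 3: route key 46: none >= 46, wrap to smallest pos 0 -> NB
Op 4: add NC@58 -> ring=[0:NB,29:NA,58:NC]
Op 5: route key 53: smallest pos >= 53 is 58 -> NC
Op 6: route key 26: smallest pos >= 26 is 29 -> NA
Final route key 85: none >= 85, wrap to smallest pos 0 -> NB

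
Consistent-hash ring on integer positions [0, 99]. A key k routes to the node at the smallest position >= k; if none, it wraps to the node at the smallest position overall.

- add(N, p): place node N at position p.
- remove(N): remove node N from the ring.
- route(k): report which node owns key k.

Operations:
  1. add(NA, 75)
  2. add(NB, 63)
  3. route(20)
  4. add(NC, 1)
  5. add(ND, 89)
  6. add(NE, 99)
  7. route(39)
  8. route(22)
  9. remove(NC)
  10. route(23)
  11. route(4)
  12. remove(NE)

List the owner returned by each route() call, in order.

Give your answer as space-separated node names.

Answer: NB NB NB NB NB

Derivation:
Op 1: add NA@75 -> ring=[75:NA]
Op 2: add NB@63 -> ring=[63:NB,75:NA]
Op 3: route key 20: smallest pos >= 20 is 63 -> NB
Op 4: add NC@1 -> ring=[1:NC,63:NB,75:NA]
Op 5: add ND@89 -> ring=[1:NC,63:NB,75:NA,89:ND]
Op 6: add NE@99 -> ring=[1:NC,63:NB,75:NA,89:ND,99:NE]
Op 7: route key 39: smallest pos >= 39 is 63 -> NB
Op 8: route key 22: smallest pos >= 22 is 63 -> NB
Op 9: remove NC -> ring=[63:NB,75:NA,89:ND,99:NE]
Op 10: route key 23: smallest pos >= 23 is 63 -> NB
Op 11: route key 4: smallest pos >= 4 is 63 -> NB
Op 12: remove NE -> ring=[63:NB,75:NA,89:ND]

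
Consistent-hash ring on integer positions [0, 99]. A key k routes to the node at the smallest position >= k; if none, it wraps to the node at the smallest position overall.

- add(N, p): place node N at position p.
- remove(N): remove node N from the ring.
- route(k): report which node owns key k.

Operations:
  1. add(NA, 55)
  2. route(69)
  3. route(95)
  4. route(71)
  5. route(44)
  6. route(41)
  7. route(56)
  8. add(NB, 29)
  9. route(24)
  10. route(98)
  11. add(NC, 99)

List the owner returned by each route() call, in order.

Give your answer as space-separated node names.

Answer: NA NA NA NA NA NA NB NB

Derivation:
Op 1: add NA@55 -> ring=[55:NA]
Op 2: route key 69: none >= 69, wrap to smallest pos 55 -> NA
Op 3: route key 95: none >= 95, wrap to smallest pos 55 -> NA
Op 4: route key 71: none >= 71, wrap to smallest pos 55 -> NA
Op 5: route key 44: smallest pos >= 44 is 55 -> NA
Op 6: route key 41: smallest pos >= 41 is 55 -> NA
Op 7: route key 56: none >= 56, wrap to smallest pos 55 -> NA
Op 8: add NB@29 -> ring=[29:NB,55:NA]
Op 9: route key 24: smallest pos >= 24 is 29 -> NB
Op 10: route key 98: none >= 98, wrap to smallest pos 29 -> NB
Op 11: add NC@99 -> ring=[29:NB,55:NA,99:NC]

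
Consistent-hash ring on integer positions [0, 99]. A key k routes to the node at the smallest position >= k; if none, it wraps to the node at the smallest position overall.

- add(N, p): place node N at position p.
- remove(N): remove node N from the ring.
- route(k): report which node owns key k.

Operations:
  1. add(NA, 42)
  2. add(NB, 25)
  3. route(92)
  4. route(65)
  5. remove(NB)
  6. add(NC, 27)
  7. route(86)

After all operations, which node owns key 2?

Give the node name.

Op 1: add NA@42 -> ring=[42:NA]
Op 2: add NB@25 -> ring=[25:NB,42:NA]
Op 3: route key 92: none >= 92, wrap to smallest pos 25 -> NB
Op 4: route key 65: none >= 65, wrap to smallest pos 25 -> NB
Op 5: remove NB -> ring=[42:NA]
Op 6: add NC@27 -> ring=[27:NC,42:NA]
Op 7: route key 86: none >= 86, wrap to smallest pos 27 -> NC
Final route key 2: smallest pos >= 2 is 27 -> NC

Answer: NC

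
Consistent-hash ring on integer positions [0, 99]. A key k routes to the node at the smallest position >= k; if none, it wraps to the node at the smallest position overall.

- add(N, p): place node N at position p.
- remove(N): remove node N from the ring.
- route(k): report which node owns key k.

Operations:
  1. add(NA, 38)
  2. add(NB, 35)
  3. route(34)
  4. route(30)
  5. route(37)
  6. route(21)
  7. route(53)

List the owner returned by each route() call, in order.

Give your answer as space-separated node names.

Answer: NB NB NA NB NB

Derivation:
Op 1: add NA@38 -> ring=[38:NA]
Op 2: add NB@35 -> ring=[35:NB,38:NA]
Op 3: route key 34: smallest pos >= 34 is 35 -> NB
Op 4: route key 30: smallest pos >= 30 is 35 -> NB
Op 5: route key 37: smallest pos >= 37 is 38 -> NA
Op 6: route key 21: smallest pos >= 21 is 35 -> NB
Op 7: route key 53: none >= 53, wrap to smallest pos 35 -> NB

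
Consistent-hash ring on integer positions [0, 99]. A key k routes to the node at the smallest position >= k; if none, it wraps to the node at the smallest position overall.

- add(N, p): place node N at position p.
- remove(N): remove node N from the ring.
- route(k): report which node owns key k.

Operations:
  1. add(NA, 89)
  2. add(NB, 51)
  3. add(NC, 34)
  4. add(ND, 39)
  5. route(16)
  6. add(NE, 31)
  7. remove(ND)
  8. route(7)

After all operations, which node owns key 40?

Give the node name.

Op 1: add NA@89 -> ring=[89:NA]
Op 2: add NB@51 -> ring=[51:NB,89:NA]
Op 3: add NC@34 -> ring=[34:NC,51:NB,89:NA]
Op 4: add ND@39 -> ring=[34:NC,39:ND,51:NB,89:NA]
Op 5: route key 16: smallest pos >= 16 is 34 -> NC
Op 6: add NE@31 -> ring=[31:NE,34:NC,39:ND,51:NB,89:NA]
Op 7: remove ND -> ring=[31:NE,34:NC,51:NB,89:NA]
Op 8: route key 7: smallest pos >= 7 is 31 -> NE
Final route key 40: smallest pos >= 40 is 51 -> NB

Answer: NB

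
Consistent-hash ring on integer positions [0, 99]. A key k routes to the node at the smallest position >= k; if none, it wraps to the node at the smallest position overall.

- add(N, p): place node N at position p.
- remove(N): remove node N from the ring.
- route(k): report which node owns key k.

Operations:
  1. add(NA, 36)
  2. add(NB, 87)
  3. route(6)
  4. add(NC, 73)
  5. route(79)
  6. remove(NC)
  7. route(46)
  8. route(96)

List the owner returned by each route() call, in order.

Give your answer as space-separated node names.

Op 1: add NA@36 -> ring=[36:NA]
Op 2: add NB@87 -> ring=[36:NA,87:NB]
Op 3: route key 6: smallest pos >= 6 is 36 -> NA
Op 4: add NC@73 -> ring=[36:NA,73:NC,87:NB]
Op 5: route key 79: smallest pos >= 79 is 87 -> NB
Op 6: remove NC -> ring=[36:NA,87:NB]
Op 7: route key 46: smallest pos >= 46 is 87 -> NB
Op 8: route key 96: none >= 96, wrap to smallest pos 36 -> NA

Answer: NA NB NB NA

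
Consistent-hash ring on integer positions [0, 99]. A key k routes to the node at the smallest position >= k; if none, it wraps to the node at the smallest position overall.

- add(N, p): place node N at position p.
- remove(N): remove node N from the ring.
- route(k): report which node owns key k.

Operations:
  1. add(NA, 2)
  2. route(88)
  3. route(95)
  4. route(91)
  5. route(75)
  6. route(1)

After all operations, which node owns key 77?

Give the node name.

Op 1: add NA@2 -> ring=[2:NA]
Op 2: route key 88: none >= 88, wrap to smallest pos 2 -> NA
Op 3: route key 95: none >= 95, wrap to smallest pos 2 -> NA
Op 4: route key 91: none >= 91, wrap to smallest pos 2 -> NA
Op 5: route key 75: none >= 75, wrap to smallest pos 2 -> NA
Op 6: route key 1: smallest pos >= 1 is 2 -> NA
Final route key 77: none >= 77, wrap to smallest pos 2 -> NA

Answer: NA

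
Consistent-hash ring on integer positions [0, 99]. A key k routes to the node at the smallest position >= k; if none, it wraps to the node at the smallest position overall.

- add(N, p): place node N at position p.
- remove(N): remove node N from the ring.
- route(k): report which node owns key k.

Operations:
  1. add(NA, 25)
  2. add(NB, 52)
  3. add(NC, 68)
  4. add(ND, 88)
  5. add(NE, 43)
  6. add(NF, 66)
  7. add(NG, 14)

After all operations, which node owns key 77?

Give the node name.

Answer: ND

Derivation:
Op 1: add NA@25 -> ring=[25:NA]
Op 2: add NB@52 -> ring=[25:NA,52:NB]
Op 3: add NC@68 -> ring=[25:NA,52:NB,68:NC]
Op 4: add ND@88 -> ring=[25:NA,52:NB,68:NC,88:ND]
Op 5: add NE@43 -> ring=[25:NA,43:NE,52:NB,68:NC,88:ND]
Op 6: add NF@66 -> ring=[25:NA,43:NE,52:NB,66:NF,68:NC,88:ND]
Op 7: add NG@14 -> ring=[14:NG,25:NA,43:NE,52:NB,66:NF,68:NC,88:ND]
Final route key 77: smallest pos >= 77 is 88 -> ND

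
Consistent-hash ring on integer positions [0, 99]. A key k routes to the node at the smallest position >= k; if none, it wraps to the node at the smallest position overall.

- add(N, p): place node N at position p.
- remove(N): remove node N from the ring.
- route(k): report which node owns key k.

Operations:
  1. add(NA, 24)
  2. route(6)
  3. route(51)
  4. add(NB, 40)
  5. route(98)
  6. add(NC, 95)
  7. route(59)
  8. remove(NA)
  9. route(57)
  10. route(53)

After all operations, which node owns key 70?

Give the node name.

Op 1: add NA@24 -> ring=[24:NA]
Op 2: route key 6: smallest pos >= 6 is 24 -> NA
Op 3: route key 51: none >= 51, wrap to smallest pos 24 -> NA
Op 4: add NB@40 -> ring=[24:NA,40:NB]
Op 5: route key 98: none >= 98, wrap to smallest pos 24 -> NA
Op 6: add NC@95 -> ring=[24:NA,40:NB,95:NC]
Op 7: route key 59: smallest pos >= 59 is 95 -> NC
Op 8: remove NA -> ring=[40:NB,95:NC]
Op 9: route key 57: smallest pos >= 57 is 95 -> NC
Op 10: route key 53: smallest pos >= 53 is 95 -> NC
Final route key 70: smallest pos >= 70 is 95 -> NC

Answer: NC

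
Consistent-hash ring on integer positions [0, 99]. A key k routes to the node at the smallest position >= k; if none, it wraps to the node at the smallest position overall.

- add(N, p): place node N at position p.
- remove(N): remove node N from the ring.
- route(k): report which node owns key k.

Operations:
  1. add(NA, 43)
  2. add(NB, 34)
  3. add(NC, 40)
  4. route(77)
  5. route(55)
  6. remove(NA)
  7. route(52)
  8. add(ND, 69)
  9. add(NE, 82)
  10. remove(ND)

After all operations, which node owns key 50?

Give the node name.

Op 1: add NA@43 -> ring=[43:NA]
Op 2: add NB@34 -> ring=[34:NB,43:NA]
Op 3: add NC@40 -> ring=[34:NB,40:NC,43:NA]
Op 4: route key 77: none >= 77, wrap to smallest pos 34 -> NB
Op 5: route key 55: none >= 55, wrap to smallest pos 34 -> NB
Op 6: remove NA -> ring=[34:NB,40:NC]
Op 7: route key 52: none >= 52, wrap to smallest pos 34 -> NB
Op 8: add ND@69 -> ring=[34:NB,40:NC,69:ND]
Op 9: add NE@82 -> ring=[34:NB,40:NC,69:ND,82:NE]
Op 10: remove ND -> ring=[34:NB,40:NC,82:NE]
Final route key 50: smallest pos >= 50 is 82 -> NE

Answer: NE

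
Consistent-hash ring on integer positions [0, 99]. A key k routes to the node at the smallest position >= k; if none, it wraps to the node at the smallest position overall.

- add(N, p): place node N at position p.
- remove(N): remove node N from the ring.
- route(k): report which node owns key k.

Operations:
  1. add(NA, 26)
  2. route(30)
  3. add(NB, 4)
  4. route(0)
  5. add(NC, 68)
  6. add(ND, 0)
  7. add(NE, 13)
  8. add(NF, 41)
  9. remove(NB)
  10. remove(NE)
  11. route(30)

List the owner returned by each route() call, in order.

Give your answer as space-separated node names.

Answer: NA NB NF

Derivation:
Op 1: add NA@26 -> ring=[26:NA]
Op 2: route key 30: none >= 30, wrap to smallest pos 26 -> NA
Op 3: add NB@4 -> ring=[4:NB,26:NA]
Op 4: route key 0: smallest pos >= 0 is 4 -> NB
Op 5: add NC@68 -> ring=[4:NB,26:NA,68:NC]
Op 6: add ND@0 -> ring=[0:ND,4:NB,26:NA,68:NC]
Op 7: add NE@13 -> ring=[0:ND,4:NB,13:NE,26:NA,68:NC]
Op 8: add NF@41 -> ring=[0:ND,4:NB,13:NE,26:NA,41:NF,68:NC]
Op 9: remove NB -> ring=[0:ND,13:NE,26:NA,41:NF,68:NC]
Op 10: remove NE -> ring=[0:ND,26:NA,41:NF,68:NC]
Op 11: route key 30: smallest pos >= 30 is 41 -> NF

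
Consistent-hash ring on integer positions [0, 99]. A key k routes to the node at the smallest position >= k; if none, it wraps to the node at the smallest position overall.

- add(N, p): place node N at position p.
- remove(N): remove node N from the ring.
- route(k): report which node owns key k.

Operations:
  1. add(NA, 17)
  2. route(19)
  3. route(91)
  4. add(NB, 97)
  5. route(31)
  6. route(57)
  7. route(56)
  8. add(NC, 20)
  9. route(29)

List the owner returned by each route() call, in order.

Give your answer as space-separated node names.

Op 1: add NA@17 -> ring=[17:NA]
Op 2: route key 19: none >= 19, wrap to smallest pos 17 -> NA
Op 3: route key 91: none >= 91, wrap to smallest pos 17 -> NA
Op 4: add NB@97 -> ring=[17:NA,97:NB]
Op 5: route key 31: smallest pos >= 31 is 97 -> NB
Op 6: route key 57: smallest pos >= 57 is 97 -> NB
Op 7: route key 56: smallest pos >= 56 is 97 -> NB
Op 8: add NC@20 -> ring=[17:NA,20:NC,97:NB]
Op 9: route key 29: smallest pos >= 29 is 97 -> NB

Answer: NA NA NB NB NB NB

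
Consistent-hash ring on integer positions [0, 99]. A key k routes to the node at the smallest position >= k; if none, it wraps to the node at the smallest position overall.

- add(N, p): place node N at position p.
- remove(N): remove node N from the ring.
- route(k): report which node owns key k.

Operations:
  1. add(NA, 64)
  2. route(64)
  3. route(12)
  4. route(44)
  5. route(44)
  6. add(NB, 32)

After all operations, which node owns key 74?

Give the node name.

Op 1: add NA@64 -> ring=[64:NA]
Op 2: route key 64: smallest pos >= 64 is 64 -> NA
Op 3: route key 12: smallest pos >= 12 is 64 -> NA
Op 4: route key 44: smallest pos >= 44 is 64 -> NA
Op 5: route key 44: smallest pos >= 44 is 64 -> NA
Op 6: add NB@32 -> ring=[32:NB,64:NA]
Final route key 74: none >= 74, wrap to smallest pos 32 -> NB

Answer: NB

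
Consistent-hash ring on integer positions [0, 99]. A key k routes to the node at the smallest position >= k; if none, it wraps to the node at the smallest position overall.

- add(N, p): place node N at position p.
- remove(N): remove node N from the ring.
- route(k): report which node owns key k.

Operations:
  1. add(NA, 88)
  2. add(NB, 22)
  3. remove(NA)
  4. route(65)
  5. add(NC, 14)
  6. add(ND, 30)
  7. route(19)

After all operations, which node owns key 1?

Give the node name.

Answer: NC

Derivation:
Op 1: add NA@88 -> ring=[88:NA]
Op 2: add NB@22 -> ring=[22:NB,88:NA]
Op 3: remove NA -> ring=[22:NB]
Op 4: route key 65: none >= 65, wrap to smallest pos 22 -> NB
Op 5: add NC@14 -> ring=[14:NC,22:NB]
Op 6: add ND@30 -> ring=[14:NC,22:NB,30:ND]
Op 7: route key 19: smallest pos >= 19 is 22 -> NB
Final route key 1: smallest pos >= 1 is 14 -> NC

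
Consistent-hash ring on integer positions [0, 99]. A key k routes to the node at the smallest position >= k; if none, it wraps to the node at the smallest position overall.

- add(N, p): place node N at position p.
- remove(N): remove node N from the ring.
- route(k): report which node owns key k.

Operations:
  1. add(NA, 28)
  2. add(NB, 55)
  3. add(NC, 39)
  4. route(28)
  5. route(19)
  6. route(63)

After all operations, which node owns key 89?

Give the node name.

Op 1: add NA@28 -> ring=[28:NA]
Op 2: add NB@55 -> ring=[28:NA,55:NB]
Op 3: add NC@39 -> ring=[28:NA,39:NC,55:NB]
Op 4: route key 28: smallest pos >= 28 is 28 -> NA
Op 5: route key 19: smallest pos >= 19 is 28 -> NA
Op 6: route key 63: none >= 63, wrap to smallest pos 28 -> NA
Final route key 89: none >= 89, wrap to smallest pos 28 -> NA

Answer: NA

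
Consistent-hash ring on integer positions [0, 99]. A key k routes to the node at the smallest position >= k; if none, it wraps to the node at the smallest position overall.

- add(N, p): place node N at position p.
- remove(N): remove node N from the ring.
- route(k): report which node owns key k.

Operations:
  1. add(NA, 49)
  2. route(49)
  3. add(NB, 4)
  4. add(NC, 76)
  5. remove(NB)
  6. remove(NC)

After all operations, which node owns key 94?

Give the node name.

Answer: NA

Derivation:
Op 1: add NA@49 -> ring=[49:NA]
Op 2: route key 49: smallest pos >= 49 is 49 -> NA
Op 3: add NB@4 -> ring=[4:NB,49:NA]
Op 4: add NC@76 -> ring=[4:NB,49:NA,76:NC]
Op 5: remove NB -> ring=[49:NA,76:NC]
Op 6: remove NC -> ring=[49:NA]
Final route key 94: none >= 94, wrap to smallest pos 49 -> NA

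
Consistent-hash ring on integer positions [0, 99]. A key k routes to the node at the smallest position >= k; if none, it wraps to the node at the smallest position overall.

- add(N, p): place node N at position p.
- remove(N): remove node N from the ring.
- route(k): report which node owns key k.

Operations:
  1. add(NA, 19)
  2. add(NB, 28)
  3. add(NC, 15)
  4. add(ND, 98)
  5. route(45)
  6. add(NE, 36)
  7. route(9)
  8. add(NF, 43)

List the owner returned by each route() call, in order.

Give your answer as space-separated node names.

Op 1: add NA@19 -> ring=[19:NA]
Op 2: add NB@28 -> ring=[19:NA,28:NB]
Op 3: add NC@15 -> ring=[15:NC,19:NA,28:NB]
Op 4: add ND@98 -> ring=[15:NC,19:NA,28:NB,98:ND]
Op 5: route key 45: smallest pos >= 45 is 98 -> ND
Op 6: add NE@36 -> ring=[15:NC,19:NA,28:NB,36:NE,98:ND]
Op 7: route key 9: smallest pos >= 9 is 15 -> NC
Op 8: add NF@43 -> ring=[15:NC,19:NA,28:NB,36:NE,43:NF,98:ND]

Answer: ND NC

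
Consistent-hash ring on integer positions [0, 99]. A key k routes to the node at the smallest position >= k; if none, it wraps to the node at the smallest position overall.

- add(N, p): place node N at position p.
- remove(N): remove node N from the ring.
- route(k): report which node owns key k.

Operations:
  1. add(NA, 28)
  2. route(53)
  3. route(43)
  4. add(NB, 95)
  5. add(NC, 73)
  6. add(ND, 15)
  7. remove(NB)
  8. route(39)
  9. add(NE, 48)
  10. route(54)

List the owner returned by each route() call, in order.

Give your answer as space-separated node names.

Answer: NA NA NC NC

Derivation:
Op 1: add NA@28 -> ring=[28:NA]
Op 2: route key 53: none >= 53, wrap to smallest pos 28 -> NA
Op 3: route key 43: none >= 43, wrap to smallest pos 28 -> NA
Op 4: add NB@95 -> ring=[28:NA,95:NB]
Op 5: add NC@73 -> ring=[28:NA,73:NC,95:NB]
Op 6: add ND@15 -> ring=[15:ND,28:NA,73:NC,95:NB]
Op 7: remove NB -> ring=[15:ND,28:NA,73:NC]
Op 8: route key 39: smallest pos >= 39 is 73 -> NC
Op 9: add NE@48 -> ring=[15:ND,28:NA,48:NE,73:NC]
Op 10: route key 54: smallest pos >= 54 is 73 -> NC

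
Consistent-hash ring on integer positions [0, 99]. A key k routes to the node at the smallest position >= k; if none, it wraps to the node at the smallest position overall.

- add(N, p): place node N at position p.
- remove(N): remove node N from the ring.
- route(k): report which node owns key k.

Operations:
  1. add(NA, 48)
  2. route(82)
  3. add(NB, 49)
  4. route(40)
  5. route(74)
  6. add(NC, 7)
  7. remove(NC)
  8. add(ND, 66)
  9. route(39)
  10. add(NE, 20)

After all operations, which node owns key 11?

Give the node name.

Op 1: add NA@48 -> ring=[48:NA]
Op 2: route key 82: none >= 82, wrap to smallest pos 48 -> NA
Op 3: add NB@49 -> ring=[48:NA,49:NB]
Op 4: route key 40: smallest pos >= 40 is 48 -> NA
Op 5: route key 74: none >= 74, wrap to smallest pos 48 -> NA
Op 6: add NC@7 -> ring=[7:NC,48:NA,49:NB]
Op 7: remove NC -> ring=[48:NA,49:NB]
Op 8: add ND@66 -> ring=[48:NA,49:NB,66:ND]
Op 9: route key 39: smallest pos >= 39 is 48 -> NA
Op 10: add NE@20 -> ring=[20:NE,48:NA,49:NB,66:ND]
Final route key 11: smallest pos >= 11 is 20 -> NE

Answer: NE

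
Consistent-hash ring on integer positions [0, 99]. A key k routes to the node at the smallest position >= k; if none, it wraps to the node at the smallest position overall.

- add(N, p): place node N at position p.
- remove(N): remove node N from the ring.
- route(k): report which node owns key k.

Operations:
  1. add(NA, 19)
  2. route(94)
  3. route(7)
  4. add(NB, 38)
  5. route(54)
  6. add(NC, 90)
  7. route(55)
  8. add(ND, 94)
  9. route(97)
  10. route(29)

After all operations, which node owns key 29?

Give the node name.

Op 1: add NA@19 -> ring=[19:NA]
Op 2: route key 94: none >= 94, wrap to smallest pos 19 -> NA
Op 3: route key 7: smallest pos >= 7 is 19 -> NA
Op 4: add NB@38 -> ring=[19:NA,38:NB]
Op 5: route key 54: none >= 54, wrap to smallest pos 19 -> NA
Op 6: add NC@90 -> ring=[19:NA,38:NB,90:NC]
Op 7: route key 55: smallest pos >= 55 is 90 -> NC
Op 8: add ND@94 -> ring=[19:NA,38:NB,90:NC,94:ND]
Op 9: route key 97: none >= 97, wrap to smallest pos 19 -> NA
Op 10: route key 29: smallest pos >= 29 is 38 -> NB
Final route key 29: smallest pos >= 29 is 38 -> NB

Answer: NB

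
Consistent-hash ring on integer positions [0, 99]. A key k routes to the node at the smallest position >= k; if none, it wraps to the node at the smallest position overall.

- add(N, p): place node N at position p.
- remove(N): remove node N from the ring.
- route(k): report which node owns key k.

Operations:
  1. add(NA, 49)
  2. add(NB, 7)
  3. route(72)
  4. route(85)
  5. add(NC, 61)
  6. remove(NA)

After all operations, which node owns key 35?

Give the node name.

Answer: NC

Derivation:
Op 1: add NA@49 -> ring=[49:NA]
Op 2: add NB@7 -> ring=[7:NB,49:NA]
Op 3: route key 72: none >= 72, wrap to smallest pos 7 -> NB
Op 4: route key 85: none >= 85, wrap to smallest pos 7 -> NB
Op 5: add NC@61 -> ring=[7:NB,49:NA,61:NC]
Op 6: remove NA -> ring=[7:NB,61:NC]
Final route key 35: smallest pos >= 35 is 61 -> NC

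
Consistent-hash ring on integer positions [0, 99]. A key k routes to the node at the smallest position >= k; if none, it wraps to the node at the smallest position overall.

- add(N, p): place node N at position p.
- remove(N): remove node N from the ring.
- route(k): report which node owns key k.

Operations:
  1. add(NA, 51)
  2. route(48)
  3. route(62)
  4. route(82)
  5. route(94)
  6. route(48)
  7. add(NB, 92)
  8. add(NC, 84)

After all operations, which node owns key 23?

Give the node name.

Op 1: add NA@51 -> ring=[51:NA]
Op 2: route key 48: smallest pos >= 48 is 51 -> NA
Op 3: route key 62: none >= 62, wrap to smallest pos 51 -> NA
Op 4: route key 82: none >= 82, wrap to smallest pos 51 -> NA
Op 5: route key 94: none >= 94, wrap to smallest pos 51 -> NA
Op 6: route key 48: smallest pos >= 48 is 51 -> NA
Op 7: add NB@92 -> ring=[51:NA,92:NB]
Op 8: add NC@84 -> ring=[51:NA,84:NC,92:NB]
Final route key 23: smallest pos >= 23 is 51 -> NA

Answer: NA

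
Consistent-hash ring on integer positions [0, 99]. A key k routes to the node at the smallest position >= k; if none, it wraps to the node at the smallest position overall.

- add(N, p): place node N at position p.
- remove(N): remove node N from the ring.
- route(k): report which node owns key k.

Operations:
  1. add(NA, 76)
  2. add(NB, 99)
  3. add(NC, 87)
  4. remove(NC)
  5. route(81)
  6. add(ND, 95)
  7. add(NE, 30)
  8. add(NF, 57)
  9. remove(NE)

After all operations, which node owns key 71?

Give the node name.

Op 1: add NA@76 -> ring=[76:NA]
Op 2: add NB@99 -> ring=[76:NA,99:NB]
Op 3: add NC@87 -> ring=[76:NA,87:NC,99:NB]
Op 4: remove NC -> ring=[76:NA,99:NB]
Op 5: route key 81: smallest pos >= 81 is 99 -> NB
Op 6: add ND@95 -> ring=[76:NA,95:ND,99:NB]
Op 7: add NE@30 -> ring=[30:NE,76:NA,95:ND,99:NB]
Op 8: add NF@57 -> ring=[30:NE,57:NF,76:NA,95:ND,99:NB]
Op 9: remove NE -> ring=[57:NF,76:NA,95:ND,99:NB]
Final route key 71: smallest pos >= 71 is 76 -> NA

Answer: NA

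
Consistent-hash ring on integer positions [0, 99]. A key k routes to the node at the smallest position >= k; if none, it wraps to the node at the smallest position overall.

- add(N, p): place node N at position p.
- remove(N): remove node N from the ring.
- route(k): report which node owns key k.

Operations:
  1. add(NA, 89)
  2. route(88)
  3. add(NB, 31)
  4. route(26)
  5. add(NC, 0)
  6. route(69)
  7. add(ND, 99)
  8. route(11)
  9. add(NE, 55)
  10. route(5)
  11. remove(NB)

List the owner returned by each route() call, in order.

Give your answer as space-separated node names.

Answer: NA NB NA NB NB

Derivation:
Op 1: add NA@89 -> ring=[89:NA]
Op 2: route key 88: smallest pos >= 88 is 89 -> NA
Op 3: add NB@31 -> ring=[31:NB,89:NA]
Op 4: route key 26: smallest pos >= 26 is 31 -> NB
Op 5: add NC@0 -> ring=[0:NC,31:NB,89:NA]
Op 6: route key 69: smallest pos >= 69 is 89 -> NA
Op 7: add ND@99 -> ring=[0:NC,31:NB,89:NA,99:ND]
Op 8: route key 11: smallest pos >= 11 is 31 -> NB
Op 9: add NE@55 -> ring=[0:NC,31:NB,55:NE,89:NA,99:ND]
Op 10: route key 5: smallest pos >= 5 is 31 -> NB
Op 11: remove NB -> ring=[0:NC,55:NE,89:NA,99:ND]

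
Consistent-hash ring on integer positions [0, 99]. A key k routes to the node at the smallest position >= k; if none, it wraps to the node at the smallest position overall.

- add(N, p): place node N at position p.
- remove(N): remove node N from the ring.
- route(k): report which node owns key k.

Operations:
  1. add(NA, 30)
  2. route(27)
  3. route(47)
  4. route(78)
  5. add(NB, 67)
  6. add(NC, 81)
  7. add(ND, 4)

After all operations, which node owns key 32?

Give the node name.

Op 1: add NA@30 -> ring=[30:NA]
Op 2: route key 27: smallest pos >= 27 is 30 -> NA
Op 3: route key 47: none >= 47, wrap to smallest pos 30 -> NA
Op 4: route key 78: none >= 78, wrap to smallest pos 30 -> NA
Op 5: add NB@67 -> ring=[30:NA,67:NB]
Op 6: add NC@81 -> ring=[30:NA,67:NB,81:NC]
Op 7: add ND@4 -> ring=[4:ND,30:NA,67:NB,81:NC]
Final route key 32: smallest pos >= 32 is 67 -> NB

Answer: NB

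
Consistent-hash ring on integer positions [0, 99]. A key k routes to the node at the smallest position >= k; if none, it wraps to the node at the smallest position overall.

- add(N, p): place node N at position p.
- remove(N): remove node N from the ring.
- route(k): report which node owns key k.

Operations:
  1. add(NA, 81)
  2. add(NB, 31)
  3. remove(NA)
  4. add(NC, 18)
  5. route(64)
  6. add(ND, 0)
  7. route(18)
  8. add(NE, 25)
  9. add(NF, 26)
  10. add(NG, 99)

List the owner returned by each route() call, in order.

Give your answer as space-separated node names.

Op 1: add NA@81 -> ring=[81:NA]
Op 2: add NB@31 -> ring=[31:NB,81:NA]
Op 3: remove NA -> ring=[31:NB]
Op 4: add NC@18 -> ring=[18:NC,31:NB]
Op 5: route key 64: none >= 64, wrap to smallest pos 18 -> NC
Op 6: add ND@0 -> ring=[0:ND,18:NC,31:NB]
Op 7: route key 18: smallest pos >= 18 is 18 -> NC
Op 8: add NE@25 -> ring=[0:ND,18:NC,25:NE,31:NB]
Op 9: add NF@26 -> ring=[0:ND,18:NC,25:NE,26:NF,31:NB]
Op 10: add NG@99 -> ring=[0:ND,18:NC,25:NE,26:NF,31:NB,99:NG]

Answer: NC NC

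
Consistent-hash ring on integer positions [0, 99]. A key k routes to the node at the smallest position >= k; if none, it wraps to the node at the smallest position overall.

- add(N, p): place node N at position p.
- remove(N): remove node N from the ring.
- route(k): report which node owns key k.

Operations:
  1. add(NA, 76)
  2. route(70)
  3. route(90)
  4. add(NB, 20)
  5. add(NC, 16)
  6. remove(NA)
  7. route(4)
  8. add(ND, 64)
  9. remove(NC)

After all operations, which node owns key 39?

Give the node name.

Op 1: add NA@76 -> ring=[76:NA]
Op 2: route key 70: smallest pos >= 70 is 76 -> NA
Op 3: route key 90: none >= 90, wrap to smallest pos 76 -> NA
Op 4: add NB@20 -> ring=[20:NB,76:NA]
Op 5: add NC@16 -> ring=[16:NC,20:NB,76:NA]
Op 6: remove NA -> ring=[16:NC,20:NB]
Op 7: route key 4: smallest pos >= 4 is 16 -> NC
Op 8: add ND@64 -> ring=[16:NC,20:NB,64:ND]
Op 9: remove NC -> ring=[20:NB,64:ND]
Final route key 39: smallest pos >= 39 is 64 -> ND

Answer: ND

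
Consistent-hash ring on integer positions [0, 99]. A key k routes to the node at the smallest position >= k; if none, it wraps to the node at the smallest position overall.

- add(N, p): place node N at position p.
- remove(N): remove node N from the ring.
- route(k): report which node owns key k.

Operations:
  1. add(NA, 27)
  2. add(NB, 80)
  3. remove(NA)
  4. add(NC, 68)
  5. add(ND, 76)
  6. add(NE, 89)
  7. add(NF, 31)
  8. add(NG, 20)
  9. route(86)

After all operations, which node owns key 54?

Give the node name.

Answer: NC

Derivation:
Op 1: add NA@27 -> ring=[27:NA]
Op 2: add NB@80 -> ring=[27:NA,80:NB]
Op 3: remove NA -> ring=[80:NB]
Op 4: add NC@68 -> ring=[68:NC,80:NB]
Op 5: add ND@76 -> ring=[68:NC,76:ND,80:NB]
Op 6: add NE@89 -> ring=[68:NC,76:ND,80:NB,89:NE]
Op 7: add NF@31 -> ring=[31:NF,68:NC,76:ND,80:NB,89:NE]
Op 8: add NG@20 -> ring=[20:NG,31:NF,68:NC,76:ND,80:NB,89:NE]
Op 9: route key 86: smallest pos >= 86 is 89 -> NE
Final route key 54: smallest pos >= 54 is 68 -> NC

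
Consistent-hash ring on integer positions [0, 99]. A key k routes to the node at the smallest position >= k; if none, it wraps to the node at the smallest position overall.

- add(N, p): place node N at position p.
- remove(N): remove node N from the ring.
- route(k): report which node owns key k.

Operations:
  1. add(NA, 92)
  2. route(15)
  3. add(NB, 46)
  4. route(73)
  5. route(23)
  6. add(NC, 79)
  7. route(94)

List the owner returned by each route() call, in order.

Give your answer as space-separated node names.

Answer: NA NA NB NB

Derivation:
Op 1: add NA@92 -> ring=[92:NA]
Op 2: route key 15: smallest pos >= 15 is 92 -> NA
Op 3: add NB@46 -> ring=[46:NB,92:NA]
Op 4: route key 73: smallest pos >= 73 is 92 -> NA
Op 5: route key 23: smallest pos >= 23 is 46 -> NB
Op 6: add NC@79 -> ring=[46:NB,79:NC,92:NA]
Op 7: route key 94: none >= 94, wrap to smallest pos 46 -> NB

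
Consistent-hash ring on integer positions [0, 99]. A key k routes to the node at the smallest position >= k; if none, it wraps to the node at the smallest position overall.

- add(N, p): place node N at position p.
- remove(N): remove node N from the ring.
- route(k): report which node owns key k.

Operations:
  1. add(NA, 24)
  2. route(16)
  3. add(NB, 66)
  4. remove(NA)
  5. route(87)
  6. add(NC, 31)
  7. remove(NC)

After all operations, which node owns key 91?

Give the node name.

Answer: NB

Derivation:
Op 1: add NA@24 -> ring=[24:NA]
Op 2: route key 16: smallest pos >= 16 is 24 -> NA
Op 3: add NB@66 -> ring=[24:NA,66:NB]
Op 4: remove NA -> ring=[66:NB]
Op 5: route key 87: none >= 87, wrap to smallest pos 66 -> NB
Op 6: add NC@31 -> ring=[31:NC,66:NB]
Op 7: remove NC -> ring=[66:NB]
Final route key 91: none >= 91, wrap to smallest pos 66 -> NB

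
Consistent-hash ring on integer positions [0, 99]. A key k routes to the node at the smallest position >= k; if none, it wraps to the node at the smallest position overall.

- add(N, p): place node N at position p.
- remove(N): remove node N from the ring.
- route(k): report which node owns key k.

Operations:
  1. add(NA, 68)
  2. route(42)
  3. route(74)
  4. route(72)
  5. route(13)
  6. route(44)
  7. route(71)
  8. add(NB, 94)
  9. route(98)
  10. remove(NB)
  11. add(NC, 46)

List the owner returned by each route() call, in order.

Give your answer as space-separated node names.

Answer: NA NA NA NA NA NA NA

Derivation:
Op 1: add NA@68 -> ring=[68:NA]
Op 2: route key 42: smallest pos >= 42 is 68 -> NA
Op 3: route key 74: none >= 74, wrap to smallest pos 68 -> NA
Op 4: route key 72: none >= 72, wrap to smallest pos 68 -> NA
Op 5: route key 13: smallest pos >= 13 is 68 -> NA
Op 6: route key 44: smallest pos >= 44 is 68 -> NA
Op 7: route key 71: none >= 71, wrap to smallest pos 68 -> NA
Op 8: add NB@94 -> ring=[68:NA,94:NB]
Op 9: route key 98: none >= 98, wrap to smallest pos 68 -> NA
Op 10: remove NB -> ring=[68:NA]
Op 11: add NC@46 -> ring=[46:NC,68:NA]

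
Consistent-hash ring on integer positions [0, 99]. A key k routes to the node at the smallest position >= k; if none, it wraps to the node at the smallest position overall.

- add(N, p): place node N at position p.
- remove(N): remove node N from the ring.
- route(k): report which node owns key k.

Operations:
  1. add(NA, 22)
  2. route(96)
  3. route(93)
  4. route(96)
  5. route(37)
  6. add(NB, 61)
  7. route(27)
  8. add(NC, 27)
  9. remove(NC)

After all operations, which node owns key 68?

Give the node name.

Op 1: add NA@22 -> ring=[22:NA]
Op 2: route key 96: none >= 96, wrap to smallest pos 22 -> NA
Op 3: route key 93: none >= 93, wrap to smallest pos 22 -> NA
Op 4: route key 96: none >= 96, wrap to smallest pos 22 -> NA
Op 5: route key 37: none >= 37, wrap to smallest pos 22 -> NA
Op 6: add NB@61 -> ring=[22:NA,61:NB]
Op 7: route key 27: smallest pos >= 27 is 61 -> NB
Op 8: add NC@27 -> ring=[22:NA,27:NC,61:NB]
Op 9: remove NC -> ring=[22:NA,61:NB]
Final route key 68: none >= 68, wrap to smallest pos 22 -> NA

Answer: NA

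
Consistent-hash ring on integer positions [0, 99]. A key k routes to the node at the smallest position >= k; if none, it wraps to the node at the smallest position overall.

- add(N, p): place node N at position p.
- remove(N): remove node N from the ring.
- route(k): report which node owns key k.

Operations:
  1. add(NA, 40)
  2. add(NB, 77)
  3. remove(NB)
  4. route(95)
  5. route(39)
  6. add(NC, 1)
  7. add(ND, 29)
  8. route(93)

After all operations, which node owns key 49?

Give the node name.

Op 1: add NA@40 -> ring=[40:NA]
Op 2: add NB@77 -> ring=[40:NA,77:NB]
Op 3: remove NB -> ring=[40:NA]
Op 4: route key 95: none >= 95, wrap to smallest pos 40 -> NA
Op 5: route key 39: smallest pos >= 39 is 40 -> NA
Op 6: add NC@1 -> ring=[1:NC,40:NA]
Op 7: add ND@29 -> ring=[1:NC,29:ND,40:NA]
Op 8: route key 93: none >= 93, wrap to smallest pos 1 -> NC
Final route key 49: none >= 49, wrap to smallest pos 1 -> NC

Answer: NC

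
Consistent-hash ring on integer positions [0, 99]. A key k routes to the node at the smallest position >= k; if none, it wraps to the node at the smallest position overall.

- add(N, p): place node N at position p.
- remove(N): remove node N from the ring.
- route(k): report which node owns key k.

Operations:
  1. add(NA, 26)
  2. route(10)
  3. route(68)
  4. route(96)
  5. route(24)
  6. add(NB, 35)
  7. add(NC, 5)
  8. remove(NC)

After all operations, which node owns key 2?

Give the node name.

Answer: NA

Derivation:
Op 1: add NA@26 -> ring=[26:NA]
Op 2: route key 10: smallest pos >= 10 is 26 -> NA
Op 3: route key 68: none >= 68, wrap to smallest pos 26 -> NA
Op 4: route key 96: none >= 96, wrap to smallest pos 26 -> NA
Op 5: route key 24: smallest pos >= 24 is 26 -> NA
Op 6: add NB@35 -> ring=[26:NA,35:NB]
Op 7: add NC@5 -> ring=[5:NC,26:NA,35:NB]
Op 8: remove NC -> ring=[26:NA,35:NB]
Final route key 2: smallest pos >= 2 is 26 -> NA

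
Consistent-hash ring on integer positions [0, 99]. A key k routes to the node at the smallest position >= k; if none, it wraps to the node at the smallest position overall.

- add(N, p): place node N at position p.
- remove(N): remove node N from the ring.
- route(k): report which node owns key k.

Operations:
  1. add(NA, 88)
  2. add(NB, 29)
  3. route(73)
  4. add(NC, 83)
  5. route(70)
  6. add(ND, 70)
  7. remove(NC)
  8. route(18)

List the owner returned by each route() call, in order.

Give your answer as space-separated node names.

Answer: NA NC NB

Derivation:
Op 1: add NA@88 -> ring=[88:NA]
Op 2: add NB@29 -> ring=[29:NB,88:NA]
Op 3: route key 73: smallest pos >= 73 is 88 -> NA
Op 4: add NC@83 -> ring=[29:NB,83:NC,88:NA]
Op 5: route key 70: smallest pos >= 70 is 83 -> NC
Op 6: add ND@70 -> ring=[29:NB,70:ND,83:NC,88:NA]
Op 7: remove NC -> ring=[29:NB,70:ND,88:NA]
Op 8: route key 18: smallest pos >= 18 is 29 -> NB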